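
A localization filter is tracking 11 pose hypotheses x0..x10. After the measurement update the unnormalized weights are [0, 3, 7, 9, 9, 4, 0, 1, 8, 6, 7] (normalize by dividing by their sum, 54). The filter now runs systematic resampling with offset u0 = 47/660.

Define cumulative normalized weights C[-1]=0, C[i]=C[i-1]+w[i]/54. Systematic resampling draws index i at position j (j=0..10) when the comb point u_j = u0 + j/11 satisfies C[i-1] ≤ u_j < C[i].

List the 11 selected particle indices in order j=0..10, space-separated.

C = [0, 1/18, 5/27, 19/54, 14/27, 16/27, 16/27, 11/18, 41/54, 47/54, 1]
j=0: u_0=47/660 ∈ [1/18, 5/27) → index 2
j=1: u_1=107/660 ∈ [1/18, 5/27) → index 2
j=2: u_2=167/660 ∈ [5/27, 19/54) → index 3
j=3: u_3=227/660 ∈ [5/27, 19/54) → index 3
j=4: u_4=287/660 ∈ [19/54, 14/27) → index 4
j=5: u_5=347/660 ∈ [14/27, 16/27) → index 5
j=6: u_6=37/60 ∈ [11/18, 41/54) → index 8
j=7: u_7=467/660 ∈ [11/18, 41/54) → index 8
j=8: u_8=527/660 ∈ [41/54, 47/54) → index 9
j=9: u_9=587/660 ∈ [47/54, 1) → index 10
j=10: u_10=647/660 ∈ [47/54, 1) → index 10

2 2 3 3 4 5 8 8 9 10 10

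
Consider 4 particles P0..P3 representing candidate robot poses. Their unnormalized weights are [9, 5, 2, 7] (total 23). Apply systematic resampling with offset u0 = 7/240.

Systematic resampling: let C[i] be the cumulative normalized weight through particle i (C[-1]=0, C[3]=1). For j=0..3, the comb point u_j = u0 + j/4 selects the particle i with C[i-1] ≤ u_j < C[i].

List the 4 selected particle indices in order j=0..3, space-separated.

C = [9/23, 14/23, 16/23, 1]
j=0: u_0=7/240 ∈ [0, 9/23) → index 0
j=1: u_1=67/240 ∈ [0, 9/23) → index 0
j=2: u_2=127/240 ∈ [9/23, 14/23) → index 1
j=3: u_3=187/240 ∈ [16/23, 1) → index 3

0 0 1 3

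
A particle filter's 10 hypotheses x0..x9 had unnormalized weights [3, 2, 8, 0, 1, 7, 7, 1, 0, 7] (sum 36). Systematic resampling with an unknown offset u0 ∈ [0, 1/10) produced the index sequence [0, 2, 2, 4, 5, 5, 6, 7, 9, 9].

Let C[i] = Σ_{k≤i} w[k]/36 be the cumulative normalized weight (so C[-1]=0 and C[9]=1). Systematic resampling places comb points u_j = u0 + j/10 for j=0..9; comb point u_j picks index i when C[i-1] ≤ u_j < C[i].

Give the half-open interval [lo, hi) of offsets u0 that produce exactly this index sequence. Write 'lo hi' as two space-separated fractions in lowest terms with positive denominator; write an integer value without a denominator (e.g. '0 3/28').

7/90 1/12

C = [1/12, 5/36, 13/36, 13/36, 7/18, 7/12, 7/9, 29/36, 29/36, 1]
j=0 picked index 0: u0 ∈ [0, 1/12)
j=1 picked index 2: u0 ∈ [7/180, 47/180)
j=2 picked index 2: u0 ∈ [-11/180, 29/180)
j=3 picked index 4: u0 ∈ [11/180, 4/45)
j=4 picked index 5: u0 ∈ [-1/90, 11/60)
j=5 picked index 5: u0 ∈ [-1/9, 1/12)
j=6 picked index 6: u0 ∈ [-1/60, 8/45)
j=7 picked index 7: u0 ∈ [7/90, 19/180)
j=8 picked index 9: u0 ∈ [1/180, 1/5)
j=9 picked index 9: u0 ∈ [-17/180, 1/10)
intersection: [7/90, 1/12)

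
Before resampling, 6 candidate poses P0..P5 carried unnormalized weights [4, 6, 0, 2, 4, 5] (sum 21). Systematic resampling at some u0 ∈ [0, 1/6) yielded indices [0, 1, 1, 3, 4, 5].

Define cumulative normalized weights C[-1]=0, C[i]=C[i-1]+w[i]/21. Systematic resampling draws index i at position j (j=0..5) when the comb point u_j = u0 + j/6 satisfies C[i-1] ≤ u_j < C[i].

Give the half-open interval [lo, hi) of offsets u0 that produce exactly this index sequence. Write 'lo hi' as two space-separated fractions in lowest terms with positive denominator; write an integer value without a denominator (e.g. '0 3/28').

1/42 1/14

C = [4/21, 10/21, 10/21, 4/7, 16/21, 1]
j=0 picked index 0: u0 ∈ [0, 4/21)
j=1 picked index 1: u0 ∈ [1/42, 13/42)
j=2 picked index 1: u0 ∈ [-1/7, 1/7)
j=3 picked index 3: u0 ∈ [-1/42, 1/14)
j=4 picked index 4: u0 ∈ [-2/21, 2/21)
j=5 picked index 5: u0 ∈ [-1/14, 1/6)
intersection: [1/42, 1/14)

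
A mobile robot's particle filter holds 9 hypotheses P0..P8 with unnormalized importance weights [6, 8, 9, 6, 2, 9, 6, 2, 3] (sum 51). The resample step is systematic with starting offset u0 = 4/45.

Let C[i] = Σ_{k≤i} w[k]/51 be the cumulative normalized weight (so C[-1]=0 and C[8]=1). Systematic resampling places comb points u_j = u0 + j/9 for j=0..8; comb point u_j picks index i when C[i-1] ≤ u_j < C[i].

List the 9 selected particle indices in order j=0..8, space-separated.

0 1 2 2 3 5 5 6 8

C = [2/17, 14/51, 23/51, 29/51, 31/51, 40/51, 46/51, 16/17, 1]
j=0: u_0=4/45 ∈ [0, 2/17) → index 0
j=1: u_1=1/5 ∈ [2/17, 14/51) → index 1
j=2: u_2=14/45 ∈ [14/51, 23/51) → index 2
j=3: u_3=19/45 ∈ [14/51, 23/51) → index 2
j=4: u_4=8/15 ∈ [23/51, 29/51) → index 3
j=5: u_5=29/45 ∈ [31/51, 40/51) → index 5
j=6: u_6=34/45 ∈ [31/51, 40/51) → index 5
j=7: u_7=13/15 ∈ [40/51, 46/51) → index 6
j=8: u_8=44/45 ∈ [16/17, 1) → index 8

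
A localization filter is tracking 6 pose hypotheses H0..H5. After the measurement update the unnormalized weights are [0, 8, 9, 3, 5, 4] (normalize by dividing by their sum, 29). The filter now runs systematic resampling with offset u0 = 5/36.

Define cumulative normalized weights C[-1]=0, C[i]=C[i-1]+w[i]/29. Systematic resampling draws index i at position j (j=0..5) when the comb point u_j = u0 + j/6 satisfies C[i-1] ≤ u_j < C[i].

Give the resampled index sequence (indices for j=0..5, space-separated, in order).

1 2 2 3 4 5

C = [0, 8/29, 17/29, 20/29, 25/29, 1]
j=0: u_0=5/36 ∈ [0, 8/29) → index 1
j=1: u_1=11/36 ∈ [8/29, 17/29) → index 2
j=2: u_2=17/36 ∈ [8/29, 17/29) → index 2
j=3: u_3=23/36 ∈ [17/29, 20/29) → index 3
j=4: u_4=29/36 ∈ [20/29, 25/29) → index 4
j=5: u_5=35/36 ∈ [25/29, 1) → index 5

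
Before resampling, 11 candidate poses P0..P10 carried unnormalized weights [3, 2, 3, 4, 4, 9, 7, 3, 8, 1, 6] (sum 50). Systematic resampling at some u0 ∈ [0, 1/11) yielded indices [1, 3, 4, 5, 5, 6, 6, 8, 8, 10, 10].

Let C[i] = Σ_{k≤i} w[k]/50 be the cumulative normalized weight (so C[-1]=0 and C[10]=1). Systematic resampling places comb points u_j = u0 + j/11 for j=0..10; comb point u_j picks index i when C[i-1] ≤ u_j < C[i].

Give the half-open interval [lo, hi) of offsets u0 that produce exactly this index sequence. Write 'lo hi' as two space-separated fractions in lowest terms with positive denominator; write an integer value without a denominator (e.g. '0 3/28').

19/275 1/11

C = [3/50, 1/10, 4/25, 6/25, 8/25, 1/2, 16/25, 7/10, 43/50, 22/25, 1]
j=0 picked index 1: u0 ∈ [3/50, 1/10)
j=1 picked index 3: u0 ∈ [19/275, 41/275)
j=2 picked index 4: u0 ∈ [16/275, 38/275)
j=3 picked index 5: u0 ∈ [13/275, 5/22)
j=4 picked index 5: u0 ∈ [-12/275, 3/22)
j=5 picked index 6: u0 ∈ [1/22, 51/275)
j=6 picked index 6: u0 ∈ [-1/22, 26/275)
j=7 picked index 8: u0 ∈ [7/110, 123/550)
j=8 picked index 8: u0 ∈ [-3/110, 73/550)
j=9 picked index 10: u0 ∈ [17/275, 2/11)
j=10 picked index 10: u0 ∈ [-8/275, 1/11)
intersection: [19/275, 1/11)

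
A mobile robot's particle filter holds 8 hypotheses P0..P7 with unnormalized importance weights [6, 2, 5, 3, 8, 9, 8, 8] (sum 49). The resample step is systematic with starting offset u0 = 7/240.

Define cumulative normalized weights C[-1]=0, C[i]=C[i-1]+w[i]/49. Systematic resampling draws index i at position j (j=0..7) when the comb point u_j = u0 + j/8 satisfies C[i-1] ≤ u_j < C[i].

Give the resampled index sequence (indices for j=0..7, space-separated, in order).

0 1 3 4 5 5 6 7

C = [6/49, 8/49, 13/49, 16/49, 24/49, 33/49, 41/49, 1]
j=0: u_0=7/240 ∈ [0, 6/49) → index 0
j=1: u_1=37/240 ∈ [6/49, 8/49) → index 1
j=2: u_2=67/240 ∈ [13/49, 16/49) → index 3
j=3: u_3=97/240 ∈ [16/49, 24/49) → index 4
j=4: u_4=127/240 ∈ [24/49, 33/49) → index 5
j=5: u_5=157/240 ∈ [24/49, 33/49) → index 5
j=6: u_6=187/240 ∈ [33/49, 41/49) → index 6
j=7: u_7=217/240 ∈ [41/49, 1) → index 7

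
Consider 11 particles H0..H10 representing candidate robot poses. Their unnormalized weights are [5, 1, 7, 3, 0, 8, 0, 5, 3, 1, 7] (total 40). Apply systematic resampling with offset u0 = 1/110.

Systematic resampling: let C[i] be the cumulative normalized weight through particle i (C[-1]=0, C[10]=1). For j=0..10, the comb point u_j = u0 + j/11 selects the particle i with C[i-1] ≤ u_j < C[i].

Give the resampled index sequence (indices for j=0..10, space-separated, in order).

0 0 2 2 3 5 5 7 8 10 10

C = [1/8, 3/20, 13/40, 2/5, 2/5, 3/5, 3/5, 29/40, 4/5, 33/40, 1]
j=0: u_0=1/110 ∈ [0, 1/8) → index 0
j=1: u_1=1/10 ∈ [0, 1/8) → index 0
j=2: u_2=21/110 ∈ [3/20, 13/40) → index 2
j=3: u_3=31/110 ∈ [3/20, 13/40) → index 2
j=4: u_4=41/110 ∈ [13/40, 2/5) → index 3
j=5: u_5=51/110 ∈ [2/5, 3/5) → index 5
j=6: u_6=61/110 ∈ [2/5, 3/5) → index 5
j=7: u_7=71/110 ∈ [3/5, 29/40) → index 7
j=8: u_8=81/110 ∈ [29/40, 4/5) → index 8
j=9: u_9=91/110 ∈ [33/40, 1) → index 10
j=10: u_10=101/110 ∈ [33/40, 1) → index 10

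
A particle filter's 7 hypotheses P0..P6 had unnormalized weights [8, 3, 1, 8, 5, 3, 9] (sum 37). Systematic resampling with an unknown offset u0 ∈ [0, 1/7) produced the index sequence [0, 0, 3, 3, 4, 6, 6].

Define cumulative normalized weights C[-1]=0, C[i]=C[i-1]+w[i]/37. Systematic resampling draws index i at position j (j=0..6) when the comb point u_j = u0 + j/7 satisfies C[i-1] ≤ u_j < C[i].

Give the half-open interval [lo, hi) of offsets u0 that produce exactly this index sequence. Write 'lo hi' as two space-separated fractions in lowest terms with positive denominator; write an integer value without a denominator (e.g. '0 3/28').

C = [8/37, 11/37, 12/37, 20/37, 25/37, 28/37, 1]
j=0 picked index 0: u0 ∈ [0, 8/37)
j=1 picked index 0: u0 ∈ [-1/7, 19/259)
j=2 picked index 3: u0 ∈ [10/259, 66/259)
j=3 picked index 3: u0 ∈ [-27/259, 29/259)
j=4 picked index 4: u0 ∈ [-8/259, 27/259)
j=5 picked index 6: u0 ∈ [11/259, 2/7)
j=6 picked index 6: u0 ∈ [-26/259, 1/7)
intersection: [11/259, 19/259)

11/259 19/259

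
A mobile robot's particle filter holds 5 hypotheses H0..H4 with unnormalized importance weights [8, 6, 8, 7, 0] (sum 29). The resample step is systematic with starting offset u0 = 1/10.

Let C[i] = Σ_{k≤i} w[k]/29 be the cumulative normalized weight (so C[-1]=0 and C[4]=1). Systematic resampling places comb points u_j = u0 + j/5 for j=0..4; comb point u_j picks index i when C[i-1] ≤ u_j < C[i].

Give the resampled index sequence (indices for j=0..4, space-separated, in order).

C = [8/29, 14/29, 22/29, 1, 1]
j=0: u_0=1/10 ∈ [0, 8/29) → index 0
j=1: u_1=3/10 ∈ [8/29, 14/29) → index 1
j=2: u_2=1/2 ∈ [14/29, 22/29) → index 2
j=3: u_3=7/10 ∈ [14/29, 22/29) → index 2
j=4: u_4=9/10 ∈ [22/29, 1) → index 3

0 1 2 2 3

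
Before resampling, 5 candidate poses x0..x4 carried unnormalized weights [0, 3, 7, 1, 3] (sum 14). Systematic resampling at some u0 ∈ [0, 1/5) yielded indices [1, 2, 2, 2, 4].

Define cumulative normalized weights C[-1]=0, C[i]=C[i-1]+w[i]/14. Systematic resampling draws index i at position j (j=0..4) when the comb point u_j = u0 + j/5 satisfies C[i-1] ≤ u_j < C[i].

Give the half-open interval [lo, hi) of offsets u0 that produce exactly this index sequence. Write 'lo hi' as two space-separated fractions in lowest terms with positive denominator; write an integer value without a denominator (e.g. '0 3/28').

1/70 4/35

C = [0, 3/14, 5/7, 11/14, 1]
j=0 picked index 1: u0 ∈ [0, 3/14)
j=1 picked index 2: u0 ∈ [1/70, 18/35)
j=2 picked index 2: u0 ∈ [-13/70, 11/35)
j=3 picked index 2: u0 ∈ [-27/70, 4/35)
j=4 picked index 4: u0 ∈ [-1/70, 1/5)
intersection: [1/70, 4/35)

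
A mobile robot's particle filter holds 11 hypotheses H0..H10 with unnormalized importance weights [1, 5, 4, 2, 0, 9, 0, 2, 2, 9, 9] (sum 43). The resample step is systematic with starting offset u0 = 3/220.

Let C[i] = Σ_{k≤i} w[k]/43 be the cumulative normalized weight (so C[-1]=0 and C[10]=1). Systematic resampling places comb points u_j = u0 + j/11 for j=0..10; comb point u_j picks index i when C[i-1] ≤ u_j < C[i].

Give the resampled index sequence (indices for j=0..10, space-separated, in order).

C = [1/43, 6/43, 10/43, 12/43, 12/43, 21/43, 21/43, 23/43, 25/43, 34/43, 1]
j=0: u_0=3/220 ∈ [0, 1/43) → index 0
j=1: u_1=23/220 ∈ [1/43, 6/43) → index 1
j=2: u_2=43/220 ∈ [6/43, 10/43) → index 2
j=3: u_3=63/220 ∈ [12/43, 21/43) → index 5
j=4: u_4=83/220 ∈ [12/43, 21/43) → index 5
j=5: u_5=103/220 ∈ [12/43, 21/43) → index 5
j=6: u_6=123/220 ∈ [23/43, 25/43) → index 8
j=7: u_7=13/20 ∈ [25/43, 34/43) → index 9
j=8: u_8=163/220 ∈ [25/43, 34/43) → index 9
j=9: u_9=183/220 ∈ [34/43, 1) → index 10
j=10: u_10=203/220 ∈ [34/43, 1) → index 10

0 1 2 5 5 5 8 9 9 10 10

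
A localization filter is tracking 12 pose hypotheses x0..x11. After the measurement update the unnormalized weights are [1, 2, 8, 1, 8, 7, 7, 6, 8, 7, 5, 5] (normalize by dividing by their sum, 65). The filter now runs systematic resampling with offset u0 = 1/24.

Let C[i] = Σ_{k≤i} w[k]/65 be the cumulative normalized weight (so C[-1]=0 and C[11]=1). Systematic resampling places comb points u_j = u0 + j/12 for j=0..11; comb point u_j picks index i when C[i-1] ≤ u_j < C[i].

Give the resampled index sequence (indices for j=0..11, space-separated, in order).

C = [1/65, 3/65, 11/65, 12/65, 4/13, 27/65, 34/65, 8/13, 48/65, 11/13, 12/13, 1]
j=0: u_0=1/24 ∈ [1/65, 3/65) → index 1
j=1: u_1=1/8 ∈ [3/65, 11/65) → index 2
j=2: u_2=5/24 ∈ [12/65, 4/13) → index 4
j=3: u_3=7/24 ∈ [12/65, 4/13) → index 4
j=4: u_4=3/8 ∈ [4/13, 27/65) → index 5
j=5: u_5=11/24 ∈ [27/65, 34/65) → index 6
j=6: u_6=13/24 ∈ [34/65, 8/13) → index 7
j=7: u_7=5/8 ∈ [8/13, 48/65) → index 8
j=8: u_8=17/24 ∈ [8/13, 48/65) → index 8
j=9: u_9=19/24 ∈ [48/65, 11/13) → index 9
j=10: u_10=7/8 ∈ [11/13, 12/13) → index 10
j=11: u_11=23/24 ∈ [12/13, 1) → index 11

1 2 4 4 5 6 7 8 8 9 10 11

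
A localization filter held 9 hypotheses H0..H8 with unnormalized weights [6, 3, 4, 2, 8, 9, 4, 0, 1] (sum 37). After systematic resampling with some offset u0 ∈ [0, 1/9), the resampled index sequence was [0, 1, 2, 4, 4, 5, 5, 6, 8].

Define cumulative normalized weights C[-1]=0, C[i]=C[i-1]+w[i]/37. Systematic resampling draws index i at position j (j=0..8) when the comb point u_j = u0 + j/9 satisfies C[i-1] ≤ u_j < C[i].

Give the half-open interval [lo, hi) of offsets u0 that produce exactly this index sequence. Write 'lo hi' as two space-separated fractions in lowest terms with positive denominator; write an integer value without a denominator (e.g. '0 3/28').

C = [6/37, 9/37, 13/37, 15/37, 23/37, 32/37, 36/37, 36/37, 1]
j=0 picked index 0: u0 ∈ [0, 6/37)
j=1 picked index 1: u0 ∈ [17/333, 44/333)
j=2 picked index 2: u0 ∈ [7/333, 43/333)
j=3 picked index 4: u0 ∈ [8/111, 32/111)
j=4 picked index 4: u0 ∈ [-13/333, 59/333)
j=5 picked index 5: u0 ∈ [22/333, 103/333)
j=6 picked index 5: u0 ∈ [-5/111, 22/111)
j=7 picked index 6: u0 ∈ [29/333, 65/333)
j=8 picked index 8: u0 ∈ [28/333, 1/9)
intersection: [29/333, 1/9)

29/333 1/9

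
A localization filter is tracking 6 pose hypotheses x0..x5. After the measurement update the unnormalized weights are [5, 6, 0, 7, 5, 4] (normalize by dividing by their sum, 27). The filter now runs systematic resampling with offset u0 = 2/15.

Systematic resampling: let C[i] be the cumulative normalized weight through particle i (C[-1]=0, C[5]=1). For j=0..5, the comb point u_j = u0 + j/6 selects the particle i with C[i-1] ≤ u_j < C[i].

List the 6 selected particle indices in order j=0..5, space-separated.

0 1 3 3 4 5

C = [5/27, 11/27, 11/27, 2/3, 23/27, 1]
j=0: u_0=2/15 ∈ [0, 5/27) → index 0
j=1: u_1=3/10 ∈ [5/27, 11/27) → index 1
j=2: u_2=7/15 ∈ [11/27, 2/3) → index 3
j=3: u_3=19/30 ∈ [11/27, 2/3) → index 3
j=4: u_4=4/5 ∈ [2/3, 23/27) → index 4
j=5: u_5=29/30 ∈ [23/27, 1) → index 5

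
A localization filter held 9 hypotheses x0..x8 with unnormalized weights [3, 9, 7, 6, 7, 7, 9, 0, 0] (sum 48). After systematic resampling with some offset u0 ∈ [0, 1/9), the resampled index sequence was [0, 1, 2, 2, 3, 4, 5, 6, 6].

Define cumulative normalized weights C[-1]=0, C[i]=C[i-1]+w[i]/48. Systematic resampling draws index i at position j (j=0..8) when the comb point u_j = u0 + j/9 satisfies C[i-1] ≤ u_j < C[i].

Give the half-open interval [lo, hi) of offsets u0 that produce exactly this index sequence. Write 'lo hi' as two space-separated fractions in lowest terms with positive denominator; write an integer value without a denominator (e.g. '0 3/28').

5/144 1/16

C = [1/16, 1/4, 19/48, 25/48, 2/3, 13/16, 1, 1, 1]
j=0 picked index 0: u0 ∈ [0, 1/16)
j=1 picked index 1: u0 ∈ [-7/144, 5/36)
j=2 picked index 2: u0 ∈ [1/36, 25/144)
j=3 picked index 2: u0 ∈ [-1/12, 1/16)
j=4 picked index 3: u0 ∈ [-7/144, 11/144)
j=5 picked index 4: u0 ∈ [-5/144, 1/9)
j=6 picked index 5: u0 ∈ [0, 7/48)
j=7 picked index 6: u0 ∈ [5/144, 2/9)
j=8 picked index 6: u0 ∈ [-11/144, 1/9)
intersection: [5/144, 1/16)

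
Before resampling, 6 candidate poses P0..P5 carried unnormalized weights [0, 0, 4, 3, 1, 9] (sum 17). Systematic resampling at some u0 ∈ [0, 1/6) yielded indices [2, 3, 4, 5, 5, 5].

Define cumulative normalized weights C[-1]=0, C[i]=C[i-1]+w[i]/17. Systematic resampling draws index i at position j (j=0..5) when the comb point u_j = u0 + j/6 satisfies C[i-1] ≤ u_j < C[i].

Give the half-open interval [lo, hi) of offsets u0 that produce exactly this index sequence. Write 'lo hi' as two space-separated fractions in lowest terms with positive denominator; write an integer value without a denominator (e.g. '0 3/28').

4/51 7/51

C = [0, 0, 4/17, 7/17, 8/17, 1]
j=0 picked index 2: u0 ∈ [0, 4/17)
j=1 picked index 3: u0 ∈ [7/102, 25/102)
j=2 picked index 4: u0 ∈ [4/51, 7/51)
j=3 picked index 5: u0 ∈ [-1/34, 1/2)
j=4 picked index 5: u0 ∈ [-10/51, 1/3)
j=5 picked index 5: u0 ∈ [-37/102, 1/6)
intersection: [4/51, 7/51)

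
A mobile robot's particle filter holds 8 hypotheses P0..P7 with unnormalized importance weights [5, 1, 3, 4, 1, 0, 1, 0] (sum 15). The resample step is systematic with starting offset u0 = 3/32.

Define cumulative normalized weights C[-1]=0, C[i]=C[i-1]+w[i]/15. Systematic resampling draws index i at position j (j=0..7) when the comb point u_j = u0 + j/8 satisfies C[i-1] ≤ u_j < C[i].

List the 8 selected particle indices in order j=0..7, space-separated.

0 0 1 2 2 3 3 6

C = [1/3, 2/5, 3/5, 13/15, 14/15, 14/15, 1, 1]
j=0: u_0=3/32 ∈ [0, 1/3) → index 0
j=1: u_1=7/32 ∈ [0, 1/3) → index 0
j=2: u_2=11/32 ∈ [1/3, 2/5) → index 1
j=3: u_3=15/32 ∈ [2/5, 3/5) → index 2
j=4: u_4=19/32 ∈ [2/5, 3/5) → index 2
j=5: u_5=23/32 ∈ [3/5, 13/15) → index 3
j=6: u_6=27/32 ∈ [3/5, 13/15) → index 3
j=7: u_7=31/32 ∈ [14/15, 1) → index 6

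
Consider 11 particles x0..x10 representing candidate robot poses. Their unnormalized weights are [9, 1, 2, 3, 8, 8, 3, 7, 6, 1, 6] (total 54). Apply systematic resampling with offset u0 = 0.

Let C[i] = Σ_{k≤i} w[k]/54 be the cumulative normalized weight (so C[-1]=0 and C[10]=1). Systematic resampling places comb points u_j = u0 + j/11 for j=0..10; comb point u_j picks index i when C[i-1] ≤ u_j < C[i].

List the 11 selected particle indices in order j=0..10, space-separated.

0 0 1 3 4 5 5 7 7 8 10

C = [1/6, 5/27, 2/9, 5/18, 23/54, 31/54, 17/27, 41/54, 47/54, 8/9, 1]
j=0: u_0=0 ∈ [0, 1/6) → index 0
j=1: u_1=1/11 ∈ [0, 1/6) → index 0
j=2: u_2=2/11 ∈ [1/6, 5/27) → index 1
j=3: u_3=3/11 ∈ [2/9, 5/18) → index 3
j=4: u_4=4/11 ∈ [5/18, 23/54) → index 4
j=5: u_5=5/11 ∈ [23/54, 31/54) → index 5
j=6: u_6=6/11 ∈ [23/54, 31/54) → index 5
j=7: u_7=7/11 ∈ [17/27, 41/54) → index 7
j=8: u_8=8/11 ∈ [17/27, 41/54) → index 7
j=9: u_9=9/11 ∈ [41/54, 47/54) → index 8
j=10: u_10=10/11 ∈ [8/9, 1) → index 10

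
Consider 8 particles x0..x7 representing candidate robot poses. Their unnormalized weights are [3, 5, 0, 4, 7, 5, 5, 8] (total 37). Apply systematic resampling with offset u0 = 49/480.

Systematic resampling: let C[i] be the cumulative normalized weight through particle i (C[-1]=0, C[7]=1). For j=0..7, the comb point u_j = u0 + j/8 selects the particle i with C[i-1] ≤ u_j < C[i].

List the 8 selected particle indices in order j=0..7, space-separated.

C = [3/37, 8/37, 8/37, 12/37, 19/37, 24/37, 29/37, 1]
j=0: u_0=49/480 ∈ [3/37, 8/37) → index 1
j=1: u_1=109/480 ∈ [8/37, 12/37) → index 3
j=2: u_2=169/480 ∈ [12/37, 19/37) → index 4
j=3: u_3=229/480 ∈ [12/37, 19/37) → index 4
j=4: u_4=289/480 ∈ [19/37, 24/37) → index 5
j=5: u_5=349/480 ∈ [24/37, 29/37) → index 6
j=6: u_6=409/480 ∈ [29/37, 1) → index 7
j=7: u_7=469/480 ∈ [29/37, 1) → index 7

1 3 4 4 5 6 7 7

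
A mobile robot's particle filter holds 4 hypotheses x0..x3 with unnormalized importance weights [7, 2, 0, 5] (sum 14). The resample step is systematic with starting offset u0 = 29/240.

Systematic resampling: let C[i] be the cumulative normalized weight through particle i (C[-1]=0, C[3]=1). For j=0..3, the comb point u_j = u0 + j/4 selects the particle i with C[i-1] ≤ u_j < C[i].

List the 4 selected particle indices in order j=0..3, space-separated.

0 0 1 3

C = [1/2, 9/14, 9/14, 1]
j=0: u_0=29/240 ∈ [0, 1/2) → index 0
j=1: u_1=89/240 ∈ [0, 1/2) → index 0
j=2: u_2=149/240 ∈ [1/2, 9/14) → index 1
j=3: u_3=209/240 ∈ [9/14, 1) → index 3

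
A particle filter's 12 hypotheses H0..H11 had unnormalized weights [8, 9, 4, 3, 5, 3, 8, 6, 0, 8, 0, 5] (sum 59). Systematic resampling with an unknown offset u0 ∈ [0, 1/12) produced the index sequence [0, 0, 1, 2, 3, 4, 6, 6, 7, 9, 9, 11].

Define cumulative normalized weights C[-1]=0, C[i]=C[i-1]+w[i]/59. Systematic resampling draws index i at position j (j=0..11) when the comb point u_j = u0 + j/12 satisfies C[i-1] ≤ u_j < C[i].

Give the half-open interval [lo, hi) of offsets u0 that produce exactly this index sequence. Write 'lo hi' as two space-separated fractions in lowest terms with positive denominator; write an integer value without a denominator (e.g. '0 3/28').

C = [8/59, 17/59, 21/59, 24/59, 29/59, 32/59, 40/59, 46/59, 46/59, 54/59, 54/59, 1]
j=0 picked index 0: u0 ∈ [0, 8/59)
j=1 picked index 0: u0 ∈ [-1/12, 37/708)
j=2 picked index 1: u0 ∈ [-11/354, 43/354)
j=3 picked index 2: u0 ∈ [9/236, 25/236)
j=4 picked index 3: u0 ∈ [4/177, 13/177)
j=5 picked index 4: u0 ∈ [-7/708, 53/708)
j=6 picked index 6: u0 ∈ [5/118, 21/118)
j=7 picked index 6: u0 ∈ [-29/708, 67/708)
j=8 picked index 7: u0 ∈ [2/177, 20/177)
j=9 picked index 9: u0 ∈ [7/236, 39/236)
j=10 picked index 9: u0 ∈ [-19/354, 29/354)
j=11 picked index 11: u0 ∈ [-1/708, 1/12)
intersection: [5/118, 37/708)

5/118 37/708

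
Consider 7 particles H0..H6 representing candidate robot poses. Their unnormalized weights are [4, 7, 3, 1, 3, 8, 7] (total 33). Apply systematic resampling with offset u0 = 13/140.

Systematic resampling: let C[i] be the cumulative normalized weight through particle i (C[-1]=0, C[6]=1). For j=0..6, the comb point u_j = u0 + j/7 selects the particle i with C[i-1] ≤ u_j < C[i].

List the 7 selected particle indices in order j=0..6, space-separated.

0 1 2 4 5 6 6

C = [4/33, 1/3, 14/33, 5/11, 6/11, 26/33, 1]
j=0: u_0=13/140 ∈ [0, 4/33) → index 0
j=1: u_1=33/140 ∈ [4/33, 1/3) → index 1
j=2: u_2=53/140 ∈ [1/3, 14/33) → index 2
j=3: u_3=73/140 ∈ [5/11, 6/11) → index 4
j=4: u_4=93/140 ∈ [6/11, 26/33) → index 5
j=5: u_5=113/140 ∈ [26/33, 1) → index 6
j=6: u_6=19/20 ∈ [26/33, 1) → index 6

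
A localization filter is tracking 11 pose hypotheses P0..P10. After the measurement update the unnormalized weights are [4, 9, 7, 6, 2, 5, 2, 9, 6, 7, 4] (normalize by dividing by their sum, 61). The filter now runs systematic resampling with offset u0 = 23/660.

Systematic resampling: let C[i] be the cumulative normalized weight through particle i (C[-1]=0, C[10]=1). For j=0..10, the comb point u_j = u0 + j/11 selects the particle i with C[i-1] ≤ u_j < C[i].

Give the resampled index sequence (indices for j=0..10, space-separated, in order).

C = [4/61, 13/61, 20/61, 26/61, 28/61, 33/61, 35/61, 44/61, 50/61, 57/61, 1]
j=0: u_0=23/660 ∈ [0, 4/61) → index 0
j=1: u_1=83/660 ∈ [4/61, 13/61) → index 1
j=2: u_2=13/60 ∈ [13/61, 20/61) → index 2
j=3: u_3=203/660 ∈ [13/61, 20/61) → index 2
j=4: u_4=263/660 ∈ [20/61, 26/61) → index 3
j=5: u_5=323/660 ∈ [28/61, 33/61) → index 5
j=6: u_6=383/660 ∈ [35/61, 44/61) → index 7
j=7: u_7=443/660 ∈ [35/61, 44/61) → index 7
j=8: u_8=503/660 ∈ [44/61, 50/61) → index 8
j=9: u_9=563/660 ∈ [50/61, 57/61) → index 9
j=10: u_10=623/660 ∈ [57/61, 1) → index 10

0 1 2 2 3 5 7 7 8 9 10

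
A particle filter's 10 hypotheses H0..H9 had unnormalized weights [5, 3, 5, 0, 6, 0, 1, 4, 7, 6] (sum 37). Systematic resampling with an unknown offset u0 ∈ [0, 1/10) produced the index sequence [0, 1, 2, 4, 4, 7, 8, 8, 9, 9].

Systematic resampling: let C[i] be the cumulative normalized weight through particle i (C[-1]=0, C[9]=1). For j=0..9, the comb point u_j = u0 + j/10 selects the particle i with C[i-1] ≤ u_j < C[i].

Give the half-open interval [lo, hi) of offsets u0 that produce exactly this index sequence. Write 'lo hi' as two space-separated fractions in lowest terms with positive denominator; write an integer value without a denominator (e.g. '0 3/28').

C = [5/37, 8/37, 13/37, 13/37, 19/37, 19/37, 20/37, 24/37, 31/37, 1]
j=0 picked index 0: u0 ∈ [0, 5/37)
j=1 picked index 1: u0 ∈ [13/370, 43/370)
j=2 picked index 2: u0 ∈ [3/185, 28/185)
j=3 picked index 4: u0 ∈ [19/370, 79/370)
j=4 picked index 4: u0 ∈ [-9/185, 21/185)
j=5 picked index 7: u0 ∈ [3/74, 11/74)
j=6 picked index 8: u0 ∈ [9/185, 44/185)
j=7 picked index 8: u0 ∈ [-19/370, 51/370)
j=8 picked index 9: u0 ∈ [7/185, 1/5)
j=9 picked index 9: u0 ∈ [-23/370, 1/10)
intersection: [19/370, 1/10)

19/370 1/10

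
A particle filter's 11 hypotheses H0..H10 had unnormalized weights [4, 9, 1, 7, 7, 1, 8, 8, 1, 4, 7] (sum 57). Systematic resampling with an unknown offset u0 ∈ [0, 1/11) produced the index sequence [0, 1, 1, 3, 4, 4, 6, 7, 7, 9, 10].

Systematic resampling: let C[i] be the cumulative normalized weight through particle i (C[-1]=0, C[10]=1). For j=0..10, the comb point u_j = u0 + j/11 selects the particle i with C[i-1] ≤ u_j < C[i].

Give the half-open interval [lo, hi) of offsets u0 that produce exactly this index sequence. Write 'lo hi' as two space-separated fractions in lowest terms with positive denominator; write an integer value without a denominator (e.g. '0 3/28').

C = [4/57, 13/57, 14/57, 7/19, 28/57, 29/57, 37/57, 15/19, 46/57, 50/57, 1]
j=0 picked index 0: u0 ∈ [0, 4/57)
j=1 picked index 1: u0 ∈ [-13/627, 86/627)
j=2 picked index 1: u0 ∈ [-70/627, 29/627)
j=3 picked index 3: u0 ∈ [-17/627, 20/209)
j=4 picked index 4: u0 ∈ [1/209, 80/627)
j=5 picked index 4: u0 ∈ [-18/209, 23/627)
j=6 picked index 6: u0 ∈ [-23/627, 65/627)
j=7 picked index 7: u0 ∈ [8/627, 32/209)
j=8 picked index 7: u0 ∈ [-49/627, 13/209)
j=9 picked index 9: u0 ∈ [-7/627, 37/627)
j=10 picked index 10: u0 ∈ [-20/627, 1/11)
intersection: [8/627, 23/627)

8/627 23/627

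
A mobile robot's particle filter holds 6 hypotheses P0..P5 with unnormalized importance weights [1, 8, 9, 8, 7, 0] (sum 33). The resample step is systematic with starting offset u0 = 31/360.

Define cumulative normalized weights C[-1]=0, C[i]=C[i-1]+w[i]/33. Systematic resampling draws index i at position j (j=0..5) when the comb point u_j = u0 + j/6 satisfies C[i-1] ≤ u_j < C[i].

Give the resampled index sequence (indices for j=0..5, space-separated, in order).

C = [1/33, 3/11, 6/11, 26/33, 1, 1]
j=0: u_0=31/360 ∈ [1/33, 3/11) → index 1
j=1: u_1=91/360 ∈ [1/33, 3/11) → index 1
j=2: u_2=151/360 ∈ [3/11, 6/11) → index 2
j=3: u_3=211/360 ∈ [6/11, 26/33) → index 3
j=4: u_4=271/360 ∈ [6/11, 26/33) → index 3
j=5: u_5=331/360 ∈ [26/33, 1) → index 4

1 1 2 3 3 4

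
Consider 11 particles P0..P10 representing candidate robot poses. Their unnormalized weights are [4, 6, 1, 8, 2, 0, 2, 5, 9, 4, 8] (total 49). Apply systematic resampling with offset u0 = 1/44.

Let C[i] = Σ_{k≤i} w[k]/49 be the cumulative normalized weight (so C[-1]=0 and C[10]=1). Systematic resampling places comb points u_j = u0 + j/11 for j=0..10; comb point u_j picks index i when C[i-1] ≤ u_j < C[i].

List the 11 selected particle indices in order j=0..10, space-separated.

0 1 2 3 3 7 7 8 8 10 10

C = [4/49, 10/49, 11/49, 19/49, 3/7, 3/7, 23/49, 4/7, 37/49, 41/49, 1]
j=0: u_0=1/44 ∈ [0, 4/49) → index 0
j=1: u_1=5/44 ∈ [4/49, 10/49) → index 1
j=2: u_2=9/44 ∈ [10/49, 11/49) → index 2
j=3: u_3=13/44 ∈ [11/49, 19/49) → index 3
j=4: u_4=17/44 ∈ [11/49, 19/49) → index 3
j=5: u_5=21/44 ∈ [23/49, 4/7) → index 7
j=6: u_6=25/44 ∈ [23/49, 4/7) → index 7
j=7: u_7=29/44 ∈ [4/7, 37/49) → index 8
j=8: u_8=3/4 ∈ [4/7, 37/49) → index 8
j=9: u_9=37/44 ∈ [41/49, 1) → index 10
j=10: u_10=41/44 ∈ [41/49, 1) → index 10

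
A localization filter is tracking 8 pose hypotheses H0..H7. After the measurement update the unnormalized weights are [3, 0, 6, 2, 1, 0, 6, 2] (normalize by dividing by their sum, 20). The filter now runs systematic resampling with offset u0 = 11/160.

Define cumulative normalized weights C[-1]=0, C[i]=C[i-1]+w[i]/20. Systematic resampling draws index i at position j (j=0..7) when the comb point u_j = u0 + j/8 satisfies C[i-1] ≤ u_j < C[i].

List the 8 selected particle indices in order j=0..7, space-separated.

0 2 2 2 4 6 6 7

C = [3/20, 3/20, 9/20, 11/20, 3/5, 3/5, 9/10, 1]
j=0: u_0=11/160 ∈ [0, 3/20) → index 0
j=1: u_1=31/160 ∈ [3/20, 9/20) → index 2
j=2: u_2=51/160 ∈ [3/20, 9/20) → index 2
j=3: u_3=71/160 ∈ [3/20, 9/20) → index 2
j=4: u_4=91/160 ∈ [11/20, 3/5) → index 4
j=5: u_5=111/160 ∈ [3/5, 9/10) → index 6
j=6: u_6=131/160 ∈ [3/5, 9/10) → index 6
j=7: u_7=151/160 ∈ [9/10, 1) → index 7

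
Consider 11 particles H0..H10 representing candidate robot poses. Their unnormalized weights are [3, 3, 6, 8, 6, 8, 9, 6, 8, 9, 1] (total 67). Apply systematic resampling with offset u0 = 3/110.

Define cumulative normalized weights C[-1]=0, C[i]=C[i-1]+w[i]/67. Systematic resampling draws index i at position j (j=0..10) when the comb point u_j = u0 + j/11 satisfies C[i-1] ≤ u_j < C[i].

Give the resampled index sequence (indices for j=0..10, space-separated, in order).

0 2 3 4 5 5 6 7 8 8 9

C = [3/67, 6/67, 12/67, 20/67, 26/67, 34/67, 43/67, 49/67, 57/67, 66/67, 1]
j=0: u_0=3/110 ∈ [0, 3/67) → index 0
j=1: u_1=13/110 ∈ [6/67, 12/67) → index 2
j=2: u_2=23/110 ∈ [12/67, 20/67) → index 3
j=3: u_3=3/10 ∈ [20/67, 26/67) → index 4
j=4: u_4=43/110 ∈ [26/67, 34/67) → index 5
j=5: u_5=53/110 ∈ [26/67, 34/67) → index 5
j=6: u_6=63/110 ∈ [34/67, 43/67) → index 6
j=7: u_7=73/110 ∈ [43/67, 49/67) → index 7
j=8: u_8=83/110 ∈ [49/67, 57/67) → index 8
j=9: u_9=93/110 ∈ [49/67, 57/67) → index 8
j=10: u_10=103/110 ∈ [57/67, 66/67) → index 9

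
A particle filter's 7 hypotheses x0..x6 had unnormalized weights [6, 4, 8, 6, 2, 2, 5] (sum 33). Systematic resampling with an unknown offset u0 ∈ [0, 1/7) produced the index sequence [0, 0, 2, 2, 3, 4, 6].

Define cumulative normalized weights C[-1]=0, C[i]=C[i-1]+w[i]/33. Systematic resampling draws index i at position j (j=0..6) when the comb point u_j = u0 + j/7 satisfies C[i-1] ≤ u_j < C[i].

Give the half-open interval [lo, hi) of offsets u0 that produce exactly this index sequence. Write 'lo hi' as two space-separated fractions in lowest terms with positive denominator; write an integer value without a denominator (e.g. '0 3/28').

C = [2/11, 10/33, 6/11, 8/11, 26/33, 28/33, 1]
j=0 picked index 0: u0 ∈ [0, 2/11)
j=1 picked index 0: u0 ∈ [-1/7, 3/77)
j=2 picked index 2: u0 ∈ [4/231, 20/77)
j=3 picked index 2: u0 ∈ [-29/231, 9/77)
j=4 picked index 3: u0 ∈ [-2/77, 12/77)
j=5 picked index 4: u0 ∈ [1/77, 17/231)
j=6 picked index 6: u0 ∈ [-2/231, 1/7)
intersection: [4/231, 3/77)

4/231 3/77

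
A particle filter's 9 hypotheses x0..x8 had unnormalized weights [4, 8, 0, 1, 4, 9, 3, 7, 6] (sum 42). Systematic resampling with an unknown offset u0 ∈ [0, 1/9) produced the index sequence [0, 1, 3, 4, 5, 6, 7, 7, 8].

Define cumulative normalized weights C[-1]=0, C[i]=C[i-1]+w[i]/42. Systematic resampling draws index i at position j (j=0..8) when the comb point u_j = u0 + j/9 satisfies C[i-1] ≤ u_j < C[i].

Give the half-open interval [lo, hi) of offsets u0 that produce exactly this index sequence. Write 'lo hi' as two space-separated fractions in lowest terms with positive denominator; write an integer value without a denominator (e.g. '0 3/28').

4/63 1/14

C = [2/21, 2/7, 2/7, 13/42, 17/42, 13/21, 29/42, 6/7, 1]
j=0 picked index 0: u0 ∈ [0, 2/21)
j=1 picked index 1: u0 ∈ [-1/63, 11/63)
j=2 picked index 3: u0 ∈ [4/63, 11/126)
j=3 picked index 4: u0 ∈ [-1/42, 1/14)
j=4 picked index 5: u0 ∈ [-5/126, 11/63)
j=5 picked index 6: u0 ∈ [4/63, 17/126)
j=6 picked index 7: u0 ∈ [1/42, 4/21)
j=7 picked index 7: u0 ∈ [-11/126, 5/63)
j=8 picked index 8: u0 ∈ [-2/63, 1/9)
intersection: [4/63, 1/14)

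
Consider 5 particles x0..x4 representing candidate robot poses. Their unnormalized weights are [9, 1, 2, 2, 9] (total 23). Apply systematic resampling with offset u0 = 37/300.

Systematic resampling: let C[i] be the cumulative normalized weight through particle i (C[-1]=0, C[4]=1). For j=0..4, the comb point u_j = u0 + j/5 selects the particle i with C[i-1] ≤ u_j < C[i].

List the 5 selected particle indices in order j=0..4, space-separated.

0 0 3 4 4

C = [9/23, 10/23, 12/23, 14/23, 1]
j=0: u_0=37/300 ∈ [0, 9/23) → index 0
j=1: u_1=97/300 ∈ [0, 9/23) → index 0
j=2: u_2=157/300 ∈ [12/23, 14/23) → index 3
j=3: u_3=217/300 ∈ [14/23, 1) → index 4
j=4: u_4=277/300 ∈ [14/23, 1) → index 4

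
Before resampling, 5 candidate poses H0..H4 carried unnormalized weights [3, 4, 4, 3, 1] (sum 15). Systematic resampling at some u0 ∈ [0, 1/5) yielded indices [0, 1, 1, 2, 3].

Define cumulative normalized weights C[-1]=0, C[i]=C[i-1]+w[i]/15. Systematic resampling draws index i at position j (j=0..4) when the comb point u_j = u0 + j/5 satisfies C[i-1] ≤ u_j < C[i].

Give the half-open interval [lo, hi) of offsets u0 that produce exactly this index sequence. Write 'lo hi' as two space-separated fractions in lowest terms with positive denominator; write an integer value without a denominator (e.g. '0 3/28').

C = [1/5, 7/15, 11/15, 14/15, 1]
j=0 picked index 0: u0 ∈ [0, 1/5)
j=1 picked index 1: u0 ∈ [0, 4/15)
j=2 picked index 1: u0 ∈ [-1/5, 1/15)
j=3 picked index 2: u0 ∈ [-2/15, 2/15)
j=4 picked index 3: u0 ∈ [-1/15, 2/15)
intersection: [0, 1/15)

0 1/15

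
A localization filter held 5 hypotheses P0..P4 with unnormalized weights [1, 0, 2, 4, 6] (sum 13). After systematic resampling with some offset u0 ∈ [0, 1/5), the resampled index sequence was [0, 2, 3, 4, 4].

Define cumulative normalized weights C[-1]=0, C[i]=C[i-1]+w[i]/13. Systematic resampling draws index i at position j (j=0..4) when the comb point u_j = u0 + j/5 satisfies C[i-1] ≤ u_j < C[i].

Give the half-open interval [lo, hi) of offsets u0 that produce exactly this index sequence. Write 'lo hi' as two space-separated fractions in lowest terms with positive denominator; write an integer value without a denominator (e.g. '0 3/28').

C = [1/13, 1/13, 3/13, 7/13, 1]
j=0 picked index 0: u0 ∈ [0, 1/13)
j=1 picked index 2: u0 ∈ [-8/65, 2/65)
j=2 picked index 3: u0 ∈ [-11/65, 9/65)
j=3 picked index 4: u0 ∈ [-4/65, 2/5)
j=4 picked index 4: u0 ∈ [-17/65, 1/5)
intersection: [0, 2/65)

0 2/65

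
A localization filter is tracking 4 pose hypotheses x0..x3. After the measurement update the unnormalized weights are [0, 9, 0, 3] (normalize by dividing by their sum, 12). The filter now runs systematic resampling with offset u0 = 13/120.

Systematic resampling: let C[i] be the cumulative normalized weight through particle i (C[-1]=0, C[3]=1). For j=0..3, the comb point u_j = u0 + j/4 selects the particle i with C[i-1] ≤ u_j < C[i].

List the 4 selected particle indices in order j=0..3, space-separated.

1 1 1 3

C = [0, 3/4, 3/4, 1]
j=0: u_0=13/120 ∈ [0, 3/4) → index 1
j=1: u_1=43/120 ∈ [0, 3/4) → index 1
j=2: u_2=73/120 ∈ [0, 3/4) → index 1
j=3: u_3=103/120 ∈ [3/4, 1) → index 3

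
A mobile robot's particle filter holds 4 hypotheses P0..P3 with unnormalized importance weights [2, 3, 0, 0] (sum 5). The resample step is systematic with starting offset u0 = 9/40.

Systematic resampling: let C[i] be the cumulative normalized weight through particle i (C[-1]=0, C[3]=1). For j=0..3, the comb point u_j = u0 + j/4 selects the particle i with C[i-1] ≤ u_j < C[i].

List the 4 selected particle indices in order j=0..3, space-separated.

C = [2/5, 1, 1, 1]
j=0: u_0=9/40 ∈ [0, 2/5) → index 0
j=1: u_1=19/40 ∈ [2/5, 1) → index 1
j=2: u_2=29/40 ∈ [2/5, 1) → index 1
j=3: u_3=39/40 ∈ [2/5, 1) → index 1

0 1 1 1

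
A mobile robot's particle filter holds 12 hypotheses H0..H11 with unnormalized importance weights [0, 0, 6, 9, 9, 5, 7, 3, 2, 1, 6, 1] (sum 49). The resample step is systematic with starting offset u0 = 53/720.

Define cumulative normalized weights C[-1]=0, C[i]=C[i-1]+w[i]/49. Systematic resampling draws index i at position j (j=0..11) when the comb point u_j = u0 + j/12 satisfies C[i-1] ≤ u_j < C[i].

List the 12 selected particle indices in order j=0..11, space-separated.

2 3 3 4 4 5 5 6 7 8 10 11

C = [0, 0, 6/49, 15/49, 24/49, 29/49, 36/49, 39/49, 41/49, 6/7, 48/49, 1]
j=0: u_0=53/720 ∈ [0, 6/49) → index 2
j=1: u_1=113/720 ∈ [6/49, 15/49) → index 3
j=2: u_2=173/720 ∈ [6/49, 15/49) → index 3
j=3: u_3=233/720 ∈ [15/49, 24/49) → index 4
j=4: u_4=293/720 ∈ [15/49, 24/49) → index 4
j=5: u_5=353/720 ∈ [24/49, 29/49) → index 5
j=6: u_6=413/720 ∈ [24/49, 29/49) → index 5
j=7: u_7=473/720 ∈ [29/49, 36/49) → index 6
j=8: u_8=533/720 ∈ [36/49, 39/49) → index 7
j=9: u_9=593/720 ∈ [39/49, 41/49) → index 8
j=10: u_10=653/720 ∈ [6/7, 48/49) → index 10
j=11: u_11=713/720 ∈ [48/49, 1) → index 11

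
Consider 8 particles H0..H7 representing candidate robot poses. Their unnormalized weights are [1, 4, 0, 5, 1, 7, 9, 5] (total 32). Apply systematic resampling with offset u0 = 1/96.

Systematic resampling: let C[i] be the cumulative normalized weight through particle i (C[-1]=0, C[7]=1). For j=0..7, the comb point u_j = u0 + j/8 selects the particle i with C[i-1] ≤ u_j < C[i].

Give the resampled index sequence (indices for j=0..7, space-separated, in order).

C = [1/32, 5/32, 5/32, 5/16, 11/32, 9/16, 27/32, 1]
j=0: u_0=1/96 ∈ [0, 1/32) → index 0
j=1: u_1=13/96 ∈ [1/32, 5/32) → index 1
j=2: u_2=25/96 ∈ [5/32, 5/16) → index 3
j=3: u_3=37/96 ∈ [11/32, 9/16) → index 5
j=4: u_4=49/96 ∈ [11/32, 9/16) → index 5
j=5: u_5=61/96 ∈ [9/16, 27/32) → index 6
j=6: u_6=73/96 ∈ [9/16, 27/32) → index 6
j=7: u_7=85/96 ∈ [27/32, 1) → index 7

0 1 3 5 5 6 6 7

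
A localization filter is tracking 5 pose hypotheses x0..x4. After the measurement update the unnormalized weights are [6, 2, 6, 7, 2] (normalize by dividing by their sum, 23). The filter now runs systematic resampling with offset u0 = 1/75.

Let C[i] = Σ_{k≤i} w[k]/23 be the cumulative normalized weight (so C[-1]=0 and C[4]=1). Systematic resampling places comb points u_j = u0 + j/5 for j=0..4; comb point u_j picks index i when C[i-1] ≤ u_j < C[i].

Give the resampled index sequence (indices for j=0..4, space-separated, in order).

0 0 2 3 3

C = [6/23, 8/23, 14/23, 21/23, 1]
j=0: u_0=1/75 ∈ [0, 6/23) → index 0
j=1: u_1=16/75 ∈ [0, 6/23) → index 0
j=2: u_2=31/75 ∈ [8/23, 14/23) → index 2
j=3: u_3=46/75 ∈ [14/23, 21/23) → index 3
j=4: u_4=61/75 ∈ [14/23, 21/23) → index 3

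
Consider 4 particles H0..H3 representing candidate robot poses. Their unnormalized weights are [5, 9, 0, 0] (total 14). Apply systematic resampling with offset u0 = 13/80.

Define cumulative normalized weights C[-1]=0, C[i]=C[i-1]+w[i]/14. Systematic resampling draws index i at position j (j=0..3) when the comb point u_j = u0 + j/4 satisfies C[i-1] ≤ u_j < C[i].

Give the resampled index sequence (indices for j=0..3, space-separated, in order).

0 1 1 1

C = [5/14, 1, 1, 1]
j=0: u_0=13/80 ∈ [0, 5/14) → index 0
j=1: u_1=33/80 ∈ [5/14, 1) → index 1
j=2: u_2=53/80 ∈ [5/14, 1) → index 1
j=3: u_3=73/80 ∈ [5/14, 1) → index 1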